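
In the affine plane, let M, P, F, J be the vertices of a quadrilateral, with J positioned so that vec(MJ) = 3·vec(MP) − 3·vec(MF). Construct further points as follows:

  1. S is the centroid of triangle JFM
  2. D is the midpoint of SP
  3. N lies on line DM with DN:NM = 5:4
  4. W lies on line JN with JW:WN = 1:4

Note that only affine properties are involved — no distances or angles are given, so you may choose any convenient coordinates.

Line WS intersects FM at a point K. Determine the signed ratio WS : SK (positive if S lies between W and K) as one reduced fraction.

WS:SK = 67/45

Choose coordinates M = (0, 0), P = (1, 0), F = (0, 1), J = (3, -3).
1. S is the centroid of triangle JFM ⇒ S = (1, -2/3)
2. D is the midpoint of SP ⇒ D = (1, -1/3)
3. N lies on line DM with DN:NM = 5:4 ⇒ N = (4/9, -4/27)
4. W lies on line JN with JW:WN = 1:4 ⇒ W = (112/45, -328/135)
line WS meets FM at K = (0, 104/201)
S = W + t·(K−W) with t = 67/112, so WS:SK = 67/112:45/112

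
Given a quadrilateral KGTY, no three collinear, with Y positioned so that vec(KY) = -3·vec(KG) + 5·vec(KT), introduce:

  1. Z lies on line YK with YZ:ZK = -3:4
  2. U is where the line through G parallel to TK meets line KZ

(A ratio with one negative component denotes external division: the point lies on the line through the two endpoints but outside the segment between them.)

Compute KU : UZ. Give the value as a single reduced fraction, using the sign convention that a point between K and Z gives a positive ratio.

Work in coordinates with K = (0, 0), G = (1, 0), T = (0, 1), Y = (-3, 5).
1. Z lies on line YK with YZ:ZK = -3:4 ⇒ Z = (-12, 20)
2. U is where the line through G parallel to TK meets line KZ ⇒ U = (1, -5/3)
U = K + t·(Z−K) with t = -1/12, so KU:UZ = t:(1−t) = -1/12:13/12

KU:UZ = -1/13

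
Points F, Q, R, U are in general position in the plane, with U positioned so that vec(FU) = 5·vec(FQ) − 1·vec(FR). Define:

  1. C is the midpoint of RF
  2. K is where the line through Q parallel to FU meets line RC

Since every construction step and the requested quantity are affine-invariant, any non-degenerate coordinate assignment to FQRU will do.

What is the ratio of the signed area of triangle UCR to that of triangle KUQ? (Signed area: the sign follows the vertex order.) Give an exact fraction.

[UCR]:[KUQ] = -25/2

Choose coordinates F = (0, 0), Q = (1, 0), R = (0, 1), U = (5, -1).
1. C is the midpoint of RF ⇒ C = (0, 1/2)
2. K is where the line through Q parallel to FU meets line RC ⇒ K = (0, 1/5)
2·[UCR] = -5/2, 2·[KUQ] = 1/5
[UCR]:[KUQ] = -5/2:1/5 = -25/2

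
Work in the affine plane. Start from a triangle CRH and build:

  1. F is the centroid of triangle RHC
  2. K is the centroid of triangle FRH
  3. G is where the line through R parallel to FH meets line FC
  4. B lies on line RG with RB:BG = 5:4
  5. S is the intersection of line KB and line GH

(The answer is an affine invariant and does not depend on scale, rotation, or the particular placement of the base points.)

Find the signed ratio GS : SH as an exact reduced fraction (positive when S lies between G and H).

Set C = (0, 0), R = (1, 0), H = (0, 1); any affine frame gives the same invariant.
1. F is the centroid of triangle RHC ⇒ F = (1/3, 1/3)
2. K is the centroid of triangle FRH ⇒ K = (4/9, 4/9)
3. G is where the line through R parallel to FH meets line FC ⇒ G = (2/3, 2/3)
4. B lies on line RG with RB:BG = 5:4 ⇒ B = (22/27, 10/27)
5. S is the intersection of line KB and line GH ⇒ S = (14/9, 2/9)
S = G + t·(H−G) with t = -4/3, so GS:SH = t:(1−t) = -4/3:7/3

GS:SH = -4/7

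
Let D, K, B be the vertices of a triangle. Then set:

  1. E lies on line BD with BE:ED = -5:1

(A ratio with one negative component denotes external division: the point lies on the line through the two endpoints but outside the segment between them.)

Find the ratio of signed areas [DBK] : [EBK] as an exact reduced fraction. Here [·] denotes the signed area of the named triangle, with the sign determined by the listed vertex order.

[DBK]:[EBK] = 4/5

Assign D = (0, 0), K = (1, 0), B = (0, 1) — the answer is frame-independent, so this choice is without loss of generality.
1. E lies on line BD with BE:ED = -5:1 ⇒ E = (0, -1/4)
2·[DBK] = -1, 2·[EBK] = -5/4
[DBK]:[EBK] = -1:-5/4 = 4/5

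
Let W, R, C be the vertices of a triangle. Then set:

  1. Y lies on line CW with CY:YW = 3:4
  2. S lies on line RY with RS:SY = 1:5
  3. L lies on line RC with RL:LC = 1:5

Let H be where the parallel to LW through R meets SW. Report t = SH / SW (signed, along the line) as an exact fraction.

Choose coordinates W = (0, 0), R = (1, 0), C = (0, 1).
1. Y lies on line CW with CY:YW = 3:4 ⇒ Y = (0, 4/7)
2. S lies on line RY with RS:SY = 1:5 ⇒ S = (5/6, 2/21)
3. L lies on line RC with RL:LC = 1:5 ⇒ L = (5/6, 1/6)
through R parallel to LW: direction (-5/6, -1/6); meets SW at H = (7/3, 4/15)
H = S + t·(W−S) with t = -9/5

t = -9/5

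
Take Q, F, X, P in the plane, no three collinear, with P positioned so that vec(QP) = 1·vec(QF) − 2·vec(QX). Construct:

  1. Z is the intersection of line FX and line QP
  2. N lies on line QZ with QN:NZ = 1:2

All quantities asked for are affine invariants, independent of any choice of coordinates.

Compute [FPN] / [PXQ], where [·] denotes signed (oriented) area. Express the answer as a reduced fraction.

[FPN]:[PXQ] = -8/3

Assign Q = (0, 0), F = (1, 0), X = (0, 1), P = (1, -2) — the answer is frame-independent, so this choice is without loss of generality.
1. Z is the intersection of line FX and line QP ⇒ Z = (-1, 2)
2. N lies on line QZ with QN:NZ = 1:2 ⇒ N = (-1/3, 2/3)
2·[FPN] = -8/3, 2·[PXQ] = 1
[FPN]:[PXQ] = -8/3:1 = -8/3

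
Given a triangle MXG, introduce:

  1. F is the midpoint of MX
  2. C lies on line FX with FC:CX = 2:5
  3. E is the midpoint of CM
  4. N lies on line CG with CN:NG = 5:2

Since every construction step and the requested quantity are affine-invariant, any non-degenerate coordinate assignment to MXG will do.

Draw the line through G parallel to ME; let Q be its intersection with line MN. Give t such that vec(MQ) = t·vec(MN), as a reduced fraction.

Set M = (0, 0), X = (1, 0), G = (0, 1); any affine frame gives the same invariant.
1. F is the midpoint of MX ⇒ F = (1/2, 0)
2. C lies on line FX with FC:CX = 2:5 ⇒ C = (9/14, 0)
3. E is the midpoint of CM ⇒ E = (9/28, 0)
4. N lies on line CG with CN:NG = 5:2 ⇒ N = (9/49, 5/7)
through G parallel to ME: direction (9/28, 0); meets MN at Q = (9/35, 1)
Q = M + t·(N−M) with t = 7/5

t = 7/5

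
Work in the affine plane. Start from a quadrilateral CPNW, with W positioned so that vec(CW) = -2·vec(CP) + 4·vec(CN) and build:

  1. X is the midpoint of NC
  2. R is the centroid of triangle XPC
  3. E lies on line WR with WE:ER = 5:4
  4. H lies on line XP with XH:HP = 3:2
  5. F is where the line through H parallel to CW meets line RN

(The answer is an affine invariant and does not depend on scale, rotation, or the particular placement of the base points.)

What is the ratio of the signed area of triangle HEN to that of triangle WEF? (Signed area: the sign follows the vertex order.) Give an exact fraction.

[HEN]:[WEF] = -11/340

Set C = (0, 0), P = (1, 0), N = (0, 1), W = (-2, 4); any affine frame gives the same invariant.
1. X is the midpoint of NC ⇒ X = (0, 1/2)
2. R is the centroid of triangle XPC ⇒ R = (1/3, 1/6)
3. E lies on line WR with WE:ER = 5:4 ⇒ E = (-19/27, 101/54)
4. H lies on line XP with XH:HP = 3:2 ⇒ H = (3/5, 1/5)
5. F is where the line through H parallel to CW meets line RN ⇒ F = (-4/5, 3)
2·[HEN] = -11/270, 2·[WEF] = 34/27
[HEN]:[WEF] = -11/270:34/27 = -11/340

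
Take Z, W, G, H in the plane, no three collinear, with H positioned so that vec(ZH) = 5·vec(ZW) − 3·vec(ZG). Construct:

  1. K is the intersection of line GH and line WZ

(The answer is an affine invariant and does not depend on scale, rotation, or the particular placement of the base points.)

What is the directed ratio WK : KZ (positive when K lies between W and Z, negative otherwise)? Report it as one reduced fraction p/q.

Set Z = (0, 0), W = (1, 0), G = (0, 1), H = (5, -3); any affine frame gives the same invariant.
1. K is the intersection of line GH and line WZ ⇒ K = (5/4, 0)
K = W + t·(Z−W) with t = -1/4, so WK:KZ = t:(1−t) = -1/4:5/4

WK:KZ = -1/5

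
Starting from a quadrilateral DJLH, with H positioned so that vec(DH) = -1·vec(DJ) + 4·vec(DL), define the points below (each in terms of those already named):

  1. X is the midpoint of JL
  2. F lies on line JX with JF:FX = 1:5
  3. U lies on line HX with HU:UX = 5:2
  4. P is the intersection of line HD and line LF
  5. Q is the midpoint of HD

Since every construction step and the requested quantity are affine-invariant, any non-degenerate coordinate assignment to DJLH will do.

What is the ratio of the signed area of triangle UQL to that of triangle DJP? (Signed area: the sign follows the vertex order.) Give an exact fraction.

Set D = (0, 0), J = (1, 0), L = (0, 1), H = (-1, 4); any affine frame gives the same invariant.
1. X is the midpoint of JL ⇒ X = (1/2, 1/2)
2. F lies on line JX with JF:FX = 1:5 ⇒ F = (11/12, 1/12)
3. U lies on line HX with HU:UX = 5:2 ⇒ U = (1/14, 3/2)
4. P is the intersection of line HD and line LF ⇒ P = (-1/3, 4/3)
5. Q is the midpoint of HD ⇒ Q = (-1/2, 2)
2·[UQL] = 9/28, 2·[DJP] = 4/3
[UQL]:[DJP] = 9/28:4/3 = 27/112

[UQL]:[DJP] = 27/112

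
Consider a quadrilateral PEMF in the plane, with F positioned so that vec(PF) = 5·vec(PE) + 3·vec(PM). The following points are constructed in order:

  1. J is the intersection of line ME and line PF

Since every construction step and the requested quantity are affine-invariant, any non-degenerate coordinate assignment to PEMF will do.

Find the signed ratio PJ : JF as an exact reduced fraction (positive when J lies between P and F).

Choose coordinates P = (0, 0), E = (1, 0), M = (0, 1), F = (5, 3).
1. J is the intersection of line ME and line PF ⇒ J = (5/8, 3/8)
J = P + t·(F−P) with t = 1/8, so PJ:JF = t:(1−t) = 1/8:7/8

PJ:JF = 1/7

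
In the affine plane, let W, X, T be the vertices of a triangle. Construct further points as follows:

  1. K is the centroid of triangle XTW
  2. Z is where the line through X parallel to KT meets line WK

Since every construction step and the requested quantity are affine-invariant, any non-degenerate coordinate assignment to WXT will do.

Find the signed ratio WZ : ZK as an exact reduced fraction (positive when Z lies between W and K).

WZ:ZK = -2

Assign W = (0, 0), X = (1, 0), T = (0, 1) — the answer is frame-independent, so this choice is without loss of generality.
1. K is the centroid of triangle XTW ⇒ K = (1/3, 1/3)
2. Z is where the line through X parallel to KT meets line WK ⇒ Z = (2/3, 2/3)
Z = W + t·(K−W) with t = 2, so WZ:ZK = t:(1−t) = 2:-1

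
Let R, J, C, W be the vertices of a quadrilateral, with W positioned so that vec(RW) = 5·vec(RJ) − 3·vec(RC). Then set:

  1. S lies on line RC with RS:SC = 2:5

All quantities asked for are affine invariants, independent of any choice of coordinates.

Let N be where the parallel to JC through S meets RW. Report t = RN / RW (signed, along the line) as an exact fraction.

Set R = (0, 0), J = (1, 0), C = (0, 1), W = (5, -3); any affine frame gives the same invariant.
1. S lies on line RC with RS:SC = 2:5 ⇒ S = (0, 2/7)
through S parallel to JC: direction (-1, 1); meets RW at N = (5/7, -3/7)
N = R + t·(W−R) with t = 1/7

t = 1/7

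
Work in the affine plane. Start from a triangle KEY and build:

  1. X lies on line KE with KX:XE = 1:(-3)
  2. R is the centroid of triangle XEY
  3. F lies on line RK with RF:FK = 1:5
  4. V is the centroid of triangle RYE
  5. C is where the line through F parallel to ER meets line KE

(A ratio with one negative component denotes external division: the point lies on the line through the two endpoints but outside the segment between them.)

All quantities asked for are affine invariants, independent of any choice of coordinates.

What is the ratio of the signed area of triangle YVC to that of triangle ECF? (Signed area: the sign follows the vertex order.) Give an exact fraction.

[YVC]:[ECF] = -8/5

Choose coordinates K = (0, 0), E = (1, 0), Y = (0, 1).
1. X lies on line KE with KX:XE = 1:(-3) ⇒ X = (-1/2, 0)
2. R is the centroid of triangle XEY ⇒ R = (1/6, 1/3)
3. F lies on line RK with RF:FK = 1:5 ⇒ F = (5/36, 5/18)
4. V is the centroid of triangle RYE ⇒ V = (7/18, 4/9)
5. C is where the line through F parallel to ER meets line KE ⇒ C = (5/6, 0)
2·[YVC] = 2/27, 2·[ECF] = -5/108
[YVC]:[ECF] = 2/27:-5/108 = -8/5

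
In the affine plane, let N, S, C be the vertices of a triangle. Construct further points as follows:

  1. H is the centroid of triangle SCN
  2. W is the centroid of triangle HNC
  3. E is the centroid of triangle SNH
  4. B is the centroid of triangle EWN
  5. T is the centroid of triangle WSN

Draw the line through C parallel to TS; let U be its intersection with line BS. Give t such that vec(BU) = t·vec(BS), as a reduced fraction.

Assign N = (0, 0), S = (1, 0), C = (0, 1) — the answer is frame-independent, so this choice is without loss of generality.
1. H is the centroid of triangle SCN ⇒ H = (1/3, 1/3)
2. W is the centroid of triangle HNC ⇒ W = (1/9, 4/9)
3. E is the centroid of triangle SNH ⇒ E = (4/9, 1/9)
4. B is the centroid of triangle EWN ⇒ B = (5/27, 5/27)
5. T is the centroid of triangle WSN ⇒ T = (10/27, 4/27)
through C parallel to TS: direction (17/27, -4/27); meets BS at U = (289/3, -65/3)
U = B + t·(S−B) with t = 118

t = 118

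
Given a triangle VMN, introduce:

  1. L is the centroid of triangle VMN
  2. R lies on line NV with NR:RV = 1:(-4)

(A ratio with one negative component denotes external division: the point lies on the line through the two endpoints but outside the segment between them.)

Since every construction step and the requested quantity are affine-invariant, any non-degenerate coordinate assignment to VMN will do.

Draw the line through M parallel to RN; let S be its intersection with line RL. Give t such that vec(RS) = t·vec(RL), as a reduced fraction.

t = 3

Set V = (0, 0), M = (1, 0), N = (0, 1); any affine frame gives the same invariant.
1. L is the centroid of triangle VMN ⇒ L = (1/3, 1/3)
2. R lies on line NV with NR:RV = 1:(-4) ⇒ R = (0, 4/3)
through M parallel to RN: direction (0, -1/3); meets RL at S = (1, -5/3)
S = R + t·(L−R) with t = 3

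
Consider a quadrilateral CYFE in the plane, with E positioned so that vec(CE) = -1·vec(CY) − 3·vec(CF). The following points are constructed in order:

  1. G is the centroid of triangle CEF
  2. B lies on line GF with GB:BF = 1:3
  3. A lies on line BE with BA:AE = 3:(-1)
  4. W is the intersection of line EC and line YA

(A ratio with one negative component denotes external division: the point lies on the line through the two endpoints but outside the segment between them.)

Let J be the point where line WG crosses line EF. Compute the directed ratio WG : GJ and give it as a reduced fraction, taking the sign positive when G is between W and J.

Work in coordinates with C = (0, 0), Y = (1, 0), F = (0, 1), E = (-1, -3).
1. G is the centroid of triangle CEF ⇒ G = (-1/3, -2/3)
2. B lies on line GF with GB:BF = 1:3 ⇒ B = (-1/4, -1/4)
3. A lies on line BE with BA:AE = 3:(-1) ⇒ A = (-11/8, -35/8)
4. W is the intersection of line EC and line YA ⇒ W = (-35/22, -105/22)
line WG meets EF at J = (-48/61, -131/61)
G = W + t·(J−W) with t = 61/39, so WG:GJ = 61/39:-22/39

WG:GJ = -61/22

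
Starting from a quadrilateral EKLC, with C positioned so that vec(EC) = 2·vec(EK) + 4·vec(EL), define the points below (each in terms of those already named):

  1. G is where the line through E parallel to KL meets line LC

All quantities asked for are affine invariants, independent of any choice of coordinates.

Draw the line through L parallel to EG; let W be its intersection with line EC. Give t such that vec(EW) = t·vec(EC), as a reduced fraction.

t = 1/6

Set E = (0, 0), K = (1, 0), L = (0, 1), C = (2, 4); any affine frame gives the same invariant.
1. G is where the line through E parallel to KL meets line LC ⇒ G = (-2/5, 2/5)
through L parallel to EG: direction (-2/5, 2/5); meets EC at W = (1/3, 2/3)
W = E + t·(C−E) with t = 1/6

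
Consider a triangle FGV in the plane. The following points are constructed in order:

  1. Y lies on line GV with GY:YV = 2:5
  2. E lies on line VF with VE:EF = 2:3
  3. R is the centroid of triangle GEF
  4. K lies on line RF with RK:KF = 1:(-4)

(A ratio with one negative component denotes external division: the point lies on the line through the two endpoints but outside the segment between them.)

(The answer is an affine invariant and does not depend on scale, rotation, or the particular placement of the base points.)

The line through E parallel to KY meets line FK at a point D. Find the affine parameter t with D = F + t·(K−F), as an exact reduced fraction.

Work in coordinates with F = (0, 0), G = (1, 0), V = (0, 1).
1. Y lies on line GV with GY:YV = 2:5 ⇒ Y = (5/7, 2/7)
2. E lies on line VF with VE:EF = 2:3 ⇒ E = (0, 3/5)
3. R is the centroid of triangle GEF ⇒ R = (1/3, 1/5)
4. K lies on line RF with RK:KF = 1:(-4) ⇒ K = (4/9, 4/15)
through E parallel to KY: direction (17/63, 2/105); meets FK at D = (17/15, 17/25)
D = F + t·(K−F) with t = 51/20

t = 51/20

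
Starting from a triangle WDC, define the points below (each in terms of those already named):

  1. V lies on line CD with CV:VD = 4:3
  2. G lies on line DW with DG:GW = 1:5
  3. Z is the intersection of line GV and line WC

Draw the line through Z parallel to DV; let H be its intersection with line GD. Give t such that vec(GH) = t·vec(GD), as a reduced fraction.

t = 35/11

Work in coordinates with W = (0, 0), D = (1, 0), C = (0, 1).
1. V lies on line CD with CV:VD = 4:3 ⇒ V = (4/7, 3/7)
2. G lies on line DW with DG:GW = 1:5 ⇒ G = (5/6, 0)
3. Z is the intersection of line GV and line WC ⇒ Z = (0, 15/11)
through Z parallel to DV: direction (-3/7, 3/7); meets GD at H = (15/11, 0)
H = G + t·(D−G) with t = 35/11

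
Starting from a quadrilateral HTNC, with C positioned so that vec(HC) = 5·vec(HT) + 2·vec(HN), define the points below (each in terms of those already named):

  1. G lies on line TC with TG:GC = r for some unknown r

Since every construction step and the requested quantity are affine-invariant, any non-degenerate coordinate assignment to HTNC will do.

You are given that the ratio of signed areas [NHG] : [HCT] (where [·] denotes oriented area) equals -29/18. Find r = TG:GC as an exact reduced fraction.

r = 5/4

Set H = (0, 0), T = (1, 0), N = (0, 1), C = (5, 2); any affine frame gives the same invariant.
1. With TG:GC = r, write λ = r/(r+1) so G = T + λ·(C−T); G is affine-linear in λ
Every point depending on G is an affine combination of G and λ-independent points, so each such coordinate is linear in λ; the λ² term in each signed area is a multiple of (C−T)×(C−T) = 0, so 2·[NHG] and 2·[HCT] are each linear in λ. Evaluating at λ=0 and λ=1:
  2·[NHG] = 4·λ + 1,   2·[HCT] = -2
So [NHG]:[HCT] = (4·λ + 1) / (-2). Setting this equal to -29/18:
  4·λ + 1 = -29/18·(-2)  ⇒  λ = 5/9
Then r = λ/(1−λ) = (5/9)/(4/9) = 5/4. Check: with r = 5/4, G = (29/9, 10/9) and [NHG]:[HCT] = -29/18 as required.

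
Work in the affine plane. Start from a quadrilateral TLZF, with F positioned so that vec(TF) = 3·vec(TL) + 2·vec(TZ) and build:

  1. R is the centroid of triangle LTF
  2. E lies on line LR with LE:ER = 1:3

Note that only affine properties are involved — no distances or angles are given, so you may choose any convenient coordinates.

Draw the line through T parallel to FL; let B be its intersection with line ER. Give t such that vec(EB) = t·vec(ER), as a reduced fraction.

Set T = (0, 0), L = (1, 0), Z = (0, 1), F = (3, 2); any affine frame gives the same invariant.
1. R is the centroid of triangle LTF ⇒ R = (4/3, 2/3)
2. E lies on line LR with LE:ER = 1:3 ⇒ E = (13/12, 1/6)
through T parallel to FL: direction (-2, -2); meets ER at B = (2, 2)
B = E + t·(R−E) with t = 11/3

t = 11/3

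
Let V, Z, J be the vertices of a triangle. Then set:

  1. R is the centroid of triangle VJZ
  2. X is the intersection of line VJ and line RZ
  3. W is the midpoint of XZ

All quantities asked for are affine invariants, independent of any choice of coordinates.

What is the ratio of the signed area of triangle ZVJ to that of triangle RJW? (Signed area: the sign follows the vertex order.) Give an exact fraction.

Assign V = (0, 0), Z = (1, 0), J = (0, 1) — the answer is frame-independent, so this choice is without loss of generality.
1. R is the centroid of triangle VJZ ⇒ R = (1/3, 1/3)
2. X is the intersection of line VJ and line RZ ⇒ X = (0, 1/2)
3. W is the midpoint of XZ ⇒ W = (1/2, 1/4)
2·[ZVJ] = -1, 2·[RJW] = -1/12
[ZVJ]:[RJW] = -1:-1/12 = 12

[ZVJ]:[RJW] = 12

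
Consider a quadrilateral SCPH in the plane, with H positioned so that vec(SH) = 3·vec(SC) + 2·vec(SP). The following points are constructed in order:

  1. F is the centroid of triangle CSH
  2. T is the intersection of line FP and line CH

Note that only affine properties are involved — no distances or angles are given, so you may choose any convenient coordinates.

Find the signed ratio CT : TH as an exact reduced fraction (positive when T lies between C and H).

CT:TH = 3/7

Choose coordinates S = (0, 0), C = (1, 0), P = (0, 1), H = (3, 2).
1. F is the centroid of triangle CSH ⇒ F = (4/3, 2/3)
2. T is the intersection of line FP and line CH ⇒ T = (8/5, 3/5)
T = C + t·(H−C) with t = 3/10, so CT:TH = t:(1−t) = 3/10:7/10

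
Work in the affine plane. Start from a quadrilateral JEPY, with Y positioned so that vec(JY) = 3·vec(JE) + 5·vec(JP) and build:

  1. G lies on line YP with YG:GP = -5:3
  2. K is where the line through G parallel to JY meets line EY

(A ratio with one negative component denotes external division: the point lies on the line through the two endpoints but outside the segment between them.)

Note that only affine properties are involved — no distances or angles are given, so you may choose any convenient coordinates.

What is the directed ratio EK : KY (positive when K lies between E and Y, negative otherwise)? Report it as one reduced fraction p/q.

EK:KY = -5/3

Choose coordinates J = (0, 0), E = (1, 0), P = (0, 1), Y = (3, 5).
1. G lies on line YP with YG:GP = -5:3 ⇒ G = (-9/2, -5)
2. K is where the line through G parallel to JY meets line EY ⇒ K = (6, 25/2)
K = E + t·(Y−E) with t = 5/2, so EK:KY = t:(1−t) = 5/2:-3/2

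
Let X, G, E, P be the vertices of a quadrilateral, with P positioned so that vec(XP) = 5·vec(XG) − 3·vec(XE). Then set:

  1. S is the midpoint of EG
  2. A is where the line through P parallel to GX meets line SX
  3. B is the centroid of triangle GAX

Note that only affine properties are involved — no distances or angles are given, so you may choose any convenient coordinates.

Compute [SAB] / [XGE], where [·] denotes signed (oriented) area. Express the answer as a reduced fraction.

[SAB]:[XGE] = 7/6

Assign X = (0, 0), G = (1, 0), E = (0, 1), P = (5, -3) — the answer is frame-independent, so this choice is without loss of generality.
1. S is the midpoint of EG ⇒ S = (1/2, 1/2)
2. A is where the line through P parallel to GX meets line SX ⇒ A = (-3, -3)
3. B is the centroid of triangle GAX ⇒ B = (-2/3, -1)
2·[SAB] = 7/6, 2·[XGE] = 1
[SAB]:[XGE] = 7/6:1 = 7/6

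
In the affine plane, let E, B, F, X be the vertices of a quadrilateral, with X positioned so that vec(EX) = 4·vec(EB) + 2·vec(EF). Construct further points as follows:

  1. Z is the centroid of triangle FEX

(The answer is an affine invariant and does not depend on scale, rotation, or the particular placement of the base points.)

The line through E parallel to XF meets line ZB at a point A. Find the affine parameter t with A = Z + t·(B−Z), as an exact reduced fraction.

t = 8/11

Set E = (0, 0), B = (1, 0), F = (0, 1), X = (4, 2); any affine frame gives the same invariant.
1. Z is the centroid of triangle FEX ⇒ Z = (4/3, 1)
through E parallel to XF: direction (-4, -1); meets ZB at A = (12/11, 3/11)
A = Z + t·(B−Z) with t = 8/11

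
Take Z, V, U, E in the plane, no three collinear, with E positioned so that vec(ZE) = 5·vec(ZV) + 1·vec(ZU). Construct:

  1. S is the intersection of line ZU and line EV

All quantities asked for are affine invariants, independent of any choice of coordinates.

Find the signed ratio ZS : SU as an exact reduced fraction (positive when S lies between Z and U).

ZS:SU = -1/5

Work in coordinates with Z = (0, 0), V = (1, 0), U = (0, 1), E = (5, 1).
1. S is the intersection of line ZU and line EV ⇒ S = (0, -1/4)
S = Z + t·(U−Z) with t = -1/4, so ZS:SU = t:(1−t) = -1/4:5/4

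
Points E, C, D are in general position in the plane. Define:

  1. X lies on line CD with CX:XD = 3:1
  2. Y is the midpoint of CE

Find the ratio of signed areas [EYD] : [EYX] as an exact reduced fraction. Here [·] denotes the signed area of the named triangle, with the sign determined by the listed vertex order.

Work in coordinates with E = (0, 0), C = (1, 0), D = (0, 1).
1. X lies on line CD with CX:XD = 3:1 ⇒ X = (1/4, 3/4)
2. Y is the midpoint of CE ⇒ Y = (1/2, 0)
2·[EYD] = 1/2, 2·[EYX] = 3/8
[EYD]:[EYX] = 1/2:3/8 = 4/3

[EYD]:[EYX] = 4/3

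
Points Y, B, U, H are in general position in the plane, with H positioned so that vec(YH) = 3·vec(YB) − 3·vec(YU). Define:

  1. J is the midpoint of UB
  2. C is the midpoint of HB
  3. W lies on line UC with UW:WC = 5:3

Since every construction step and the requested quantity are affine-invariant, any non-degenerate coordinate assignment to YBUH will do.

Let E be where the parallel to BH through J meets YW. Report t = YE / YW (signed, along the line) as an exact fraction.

Work in coordinates with Y = (0, 0), B = (1, 0), U = (0, 1), H = (3, -3).
1. J is the midpoint of UB ⇒ J = (1/2, 1/2)
2. C is the midpoint of HB ⇒ C = (2, -3/2)
3. W lies on line UC with UW:WC = 5:3 ⇒ W = (5/4, -9/16)
through J parallel to BH: direction (2, -3); meets YW at E = (25/21, -15/28)
E = Y + t·(W−Y) with t = 20/21

t = 20/21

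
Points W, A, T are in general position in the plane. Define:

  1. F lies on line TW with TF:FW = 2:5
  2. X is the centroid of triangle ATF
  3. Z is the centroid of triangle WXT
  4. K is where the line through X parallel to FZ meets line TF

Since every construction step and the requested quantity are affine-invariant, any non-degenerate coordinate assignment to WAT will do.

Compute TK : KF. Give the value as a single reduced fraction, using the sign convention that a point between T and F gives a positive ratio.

TK:KF = -1/3

Work in coordinates with W = (0, 0), A = (1, 0), T = (0, 1).
1. F lies on line TW with TF:FW = 2:5 ⇒ F = (0, 5/7)
2. X is the centroid of triangle ATF ⇒ X = (1/3, 4/7)
3. Z is the centroid of triangle WXT ⇒ Z = (1/9, 11/21)
4. K is where the line through X parallel to FZ meets line TF ⇒ K = (0, 8/7)
K = T + t·(F−T) with t = -1/2, so TK:KF = t:(1−t) = -1/2:3/2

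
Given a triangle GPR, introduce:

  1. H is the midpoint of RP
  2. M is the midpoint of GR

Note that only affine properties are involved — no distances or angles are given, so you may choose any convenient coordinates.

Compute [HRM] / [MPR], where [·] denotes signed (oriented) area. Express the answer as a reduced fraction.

Choose coordinates G = (0, 0), P = (1, 0), R = (0, 1).
1. H is the midpoint of RP ⇒ H = (1/2, 1/2)
2. M is the midpoint of GR ⇒ M = (0, 1/2)
2·[HRM] = 1/4, 2·[MPR] = 1/2
[HRM]:[MPR] = 1/4:1/2 = 1/2

[HRM]:[MPR] = 1/2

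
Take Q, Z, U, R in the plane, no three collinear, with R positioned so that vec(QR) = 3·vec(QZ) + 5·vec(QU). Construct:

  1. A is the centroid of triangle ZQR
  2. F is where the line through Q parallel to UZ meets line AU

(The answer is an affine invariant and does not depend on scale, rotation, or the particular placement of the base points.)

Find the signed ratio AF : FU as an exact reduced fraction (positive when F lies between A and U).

AF:FU = -3

Work in coordinates with Q = (0, 0), Z = (1, 0), U = (0, 1), R = (3, 5).
1. A is the centroid of triangle ZQR ⇒ A = (4/3, 5/3)
2. F is where the line through Q parallel to UZ meets line AU ⇒ F = (-2/3, 2/3)
F = A + t·(U−A) with t = 3/2, so AF:FU = t:(1−t) = 3/2:-1/2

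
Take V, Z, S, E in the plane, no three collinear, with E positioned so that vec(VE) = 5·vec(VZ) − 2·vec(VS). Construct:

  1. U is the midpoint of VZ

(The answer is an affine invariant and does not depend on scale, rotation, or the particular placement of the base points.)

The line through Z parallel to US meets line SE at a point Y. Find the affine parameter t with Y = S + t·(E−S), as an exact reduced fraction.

Assign V = (0, 0), Z = (1, 0), S = (0, 1), E = (5, -2) — the answer is frame-independent, so this choice is without loss of generality.
1. U is the midpoint of VZ ⇒ U = (1/2, 0)
through Z parallel to US: direction (-1/2, 1); meets SE at Y = (5/7, 4/7)
Y = S + t·(E−S) with t = 1/7

t = 1/7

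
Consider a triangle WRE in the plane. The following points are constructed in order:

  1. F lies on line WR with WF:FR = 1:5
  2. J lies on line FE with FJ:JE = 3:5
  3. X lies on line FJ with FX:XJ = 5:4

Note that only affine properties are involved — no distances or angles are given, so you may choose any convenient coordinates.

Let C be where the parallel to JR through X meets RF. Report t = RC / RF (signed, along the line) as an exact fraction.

Work in coordinates with W = (0, 0), R = (1, 0), E = (0, 1).
1. F lies on line WR with WF:FR = 1:5 ⇒ F = (1/6, 0)
2. J lies on line FE with FJ:JE = 3:5 ⇒ J = (5/48, 3/8)
3. X lies on line FJ with FX:XJ = 5:4 ⇒ X = (19/144, 5/24)
through X parallel to JR: direction (43/48, -3/8); meets RF at C = (17/27, 0)
C = R + t·(F−R) with t = 4/9

t = 4/9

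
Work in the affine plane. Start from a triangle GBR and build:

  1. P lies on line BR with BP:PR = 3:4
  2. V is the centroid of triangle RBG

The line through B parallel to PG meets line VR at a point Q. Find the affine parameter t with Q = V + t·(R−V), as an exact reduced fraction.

t = -10/11

Set G = (0, 0), B = (1, 0), R = (0, 1); any affine frame gives the same invariant.
1. P lies on line BR with BP:PR = 3:4 ⇒ P = (4/7, 3/7)
2. V is the centroid of triangle RBG ⇒ V = (1/3, 1/3)
through B parallel to PG: direction (-4/7, -3/7); meets VR at Q = (7/11, -3/11)
Q = V + t·(R−V) with t = -10/11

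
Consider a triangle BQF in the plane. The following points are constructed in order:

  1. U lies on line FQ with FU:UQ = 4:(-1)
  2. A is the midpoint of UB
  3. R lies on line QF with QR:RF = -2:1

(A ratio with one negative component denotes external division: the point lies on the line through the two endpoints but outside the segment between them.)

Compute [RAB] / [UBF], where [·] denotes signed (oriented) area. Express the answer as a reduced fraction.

[RAB]:[UBF] = 7/8

Set B = (0, 0), Q = (1, 0), F = (0, 1); any affine frame gives the same invariant.
1. U lies on line FQ with FU:UQ = 4:(-1) ⇒ U = (4/3, -1/3)
2. A is the midpoint of UB ⇒ A = (2/3, -1/6)
3. R lies on line QF with QR:RF = -2:1 ⇒ R = (-1, 2)
2·[RAB] = -7/6, 2·[UBF] = -4/3
[RAB]:[UBF] = -7/6:-4/3 = 7/8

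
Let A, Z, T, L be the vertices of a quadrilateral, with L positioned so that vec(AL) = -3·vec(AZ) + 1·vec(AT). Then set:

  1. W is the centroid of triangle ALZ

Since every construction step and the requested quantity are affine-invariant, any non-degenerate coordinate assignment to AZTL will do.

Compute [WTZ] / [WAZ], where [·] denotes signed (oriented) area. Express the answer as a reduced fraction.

Set A = (0, 0), Z = (1, 0), T = (0, 1), L = (-3, 1); any affine frame gives the same invariant.
1. W is the centroid of triangle ALZ ⇒ W = (-2/3, 1/3)
2·[WTZ] = -4/3, 2·[WAZ] = 1/3
[WTZ]:[WAZ] = -4/3:1/3 = -4

[WTZ]:[WAZ] = -4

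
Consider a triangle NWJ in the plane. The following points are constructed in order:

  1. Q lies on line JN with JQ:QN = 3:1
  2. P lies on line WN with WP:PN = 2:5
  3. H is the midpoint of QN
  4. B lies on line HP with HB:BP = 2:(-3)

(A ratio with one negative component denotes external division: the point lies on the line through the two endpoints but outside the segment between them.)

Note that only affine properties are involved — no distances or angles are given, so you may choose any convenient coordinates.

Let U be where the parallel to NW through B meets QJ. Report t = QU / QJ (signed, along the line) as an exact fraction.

Choose coordinates N = (0, 0), W = (1, 0), J = (0, 1).
1. Q lies on line JN with JQ:QN = 3:1 ⇒ Q = (0, 1/4)
2. P lies on line WN with WP:PN = 2:5 ⇒ P = (5/7, 0)
3. H is the midpoint of QN ⇒ H = (0, 1/8)
4. B lies on line HP with HB:BP = 2:(-3) ⇒ B = (-10/7, 3/8)
through B parallel to NW: direction (1, 0); meets QJ at U = (0, 3/8)
U = Q + t·(J−Q) with t = 1/6

t = 1/6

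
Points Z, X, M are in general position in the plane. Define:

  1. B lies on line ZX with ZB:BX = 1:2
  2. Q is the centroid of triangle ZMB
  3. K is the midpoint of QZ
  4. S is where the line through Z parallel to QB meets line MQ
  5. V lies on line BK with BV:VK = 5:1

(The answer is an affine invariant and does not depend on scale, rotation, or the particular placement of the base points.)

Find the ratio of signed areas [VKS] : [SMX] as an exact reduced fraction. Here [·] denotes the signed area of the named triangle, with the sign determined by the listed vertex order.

[VKS]:[SMX] = -1/60

Set Z = (0, 0), X = (1, 0), M = (0, 1); any affine frame gives the same invariant.
1. B lies on line ZX with ZB:BX = 1:2 ⇒ B = (1/3, 0)
2. Q is the centroid of triangle ZMB ⇒ Q = (1/9, 1/3)
3. K is the midpoint of QZ ⇒ K = (1/18, 1/6)
4. S is where the line through Z parallel to QB meets line MQ ⇒ S = (2/9, -1/3)
5. V lies on line BK with BV:VK = 5:1 ⇒ V = (11/108, 5/36)
2·[VKS] = 1/54, 2·[SMX] = -10/9
[VKS]:[SMX] = 1/54:-10/9 = -1/60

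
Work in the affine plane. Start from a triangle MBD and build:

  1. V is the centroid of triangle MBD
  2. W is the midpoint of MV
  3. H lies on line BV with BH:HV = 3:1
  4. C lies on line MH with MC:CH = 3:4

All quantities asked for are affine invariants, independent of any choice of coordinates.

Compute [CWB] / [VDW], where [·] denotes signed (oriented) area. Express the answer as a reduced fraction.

[CWB]:[VDW] = -1/4

Assign M = (0, 0), B = (1, 0), D = (0, 1) — the answer is frame-independent, so this choice is without loss of generality.
1. V is the centroid of triangle MBD ⇒ V = (1/3, 1/3)
2. W is the midpoint of MV ⇒ W = (1/6, 1/6)
3. H lies on line BV with BH:HV = 3:1 ⇒ H = (1/2, 1/4)
4. C lies on line MH with MC:CH = 3:4 ⇒ C = (3/14, 3/28)
2·[CWB] = -1/24, 2·[VDW] = 1/6
[CWB]:[VDW] = -1/24:1/6 = -1/4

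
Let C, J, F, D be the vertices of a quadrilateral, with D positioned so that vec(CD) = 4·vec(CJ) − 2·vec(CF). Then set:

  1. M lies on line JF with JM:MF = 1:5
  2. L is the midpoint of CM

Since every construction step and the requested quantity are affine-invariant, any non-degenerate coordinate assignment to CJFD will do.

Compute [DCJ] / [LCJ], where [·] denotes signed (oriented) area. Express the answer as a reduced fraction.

Choose coordinates C = (0, 0), J = (1, 0), F = (0, 1), D = (4, -2).
1. M lies on line JF with JM:MF = 1:5 ⇒ M = (5/6, 1/6)
2. L is the midpoint of CM ⇒ L = (5/12, 1/12)
2·[DCJ] = -2, 2·[LCJ] = 1/12
[DCJ]:[LCJ] = -2:1/12 = -24

[DCJ]:[LCJ] = -24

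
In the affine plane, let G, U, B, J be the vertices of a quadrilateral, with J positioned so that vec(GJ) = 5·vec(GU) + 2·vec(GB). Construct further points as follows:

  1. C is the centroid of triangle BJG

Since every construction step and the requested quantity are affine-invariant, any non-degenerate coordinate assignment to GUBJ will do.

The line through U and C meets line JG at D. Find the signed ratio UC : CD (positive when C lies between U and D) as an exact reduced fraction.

Work in coordinates with G = (0, 0), U = (1, 0), B = (0, 1), J = (5, 2).
1. C is the centroid of triangle BJG ⇒ C = (5/3, 1)
line UC meets JG at D = (15/11, 6/11)
C = U + t·(D−U) with t = 11/6, so UC:CD = 11/6:-5/6

UC:CD = -11/5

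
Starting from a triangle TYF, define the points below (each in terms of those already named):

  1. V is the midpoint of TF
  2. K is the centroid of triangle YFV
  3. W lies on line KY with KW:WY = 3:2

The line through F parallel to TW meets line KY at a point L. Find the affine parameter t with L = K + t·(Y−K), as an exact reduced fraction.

t = -13/15

Choose coordinates T = (0, 0), Y = (1, 0), F = (0, 1).
1. V is the midpoint of TF ⇒ V = (0, 1/2)
2. K is the centroid of triangle YFV ⇒ K = (1/3, 1/2)
3. W lies on line KY with KW:WY = 3:2 ⇒ W = (11/15, 1/5)
through F parallel to TW: direction (11/15, 1/5); meets KY at L = (-11/45, 14/15)
L = K + t·(Y−K) with t = -13/15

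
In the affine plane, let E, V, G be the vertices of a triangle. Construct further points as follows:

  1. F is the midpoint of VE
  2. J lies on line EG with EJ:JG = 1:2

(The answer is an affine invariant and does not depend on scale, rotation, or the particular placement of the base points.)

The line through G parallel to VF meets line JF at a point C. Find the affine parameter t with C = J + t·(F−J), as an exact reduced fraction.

t = -2

Assign E = (0, 0), V = (1, 0), G = (0, 1) — the answer is frame-independent, so this choice is without loss of generality.
1. F is the midpoint of VE ⇒ F = (1/2, 0)
2. J lies on line EG with EJ:JG = 1:2 ⇒ J = (0, 1/3)
through G parallel to VF: direction (-1/2, 0); meets JF at C = (-1, 1)
C = J + t·(F−J) with t = -2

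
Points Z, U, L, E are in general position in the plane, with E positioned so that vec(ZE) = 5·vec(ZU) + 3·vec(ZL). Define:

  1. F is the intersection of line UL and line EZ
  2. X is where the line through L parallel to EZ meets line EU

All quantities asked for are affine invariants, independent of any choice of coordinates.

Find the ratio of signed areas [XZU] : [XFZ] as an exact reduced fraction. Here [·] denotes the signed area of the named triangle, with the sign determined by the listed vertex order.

Assign Z = (0, 0), U = (1, 0), L = (0, 1), E = (5, 3) — the answer is frame-independent, so this choice is without loss of generality.
1. F is the intersection of line UL and line EZ ⇒ F = (5/8, 3/8)
2. X is where the line through L parallel to EZ meets line EU ⇒ X = (35/3, 8)
2·[XZU] = 8, 2·[XFZ] = -5/8
[XZU]:[XFZ] = 8:-5/8 = -64/5

[XZU]:[XFZ] = -64/5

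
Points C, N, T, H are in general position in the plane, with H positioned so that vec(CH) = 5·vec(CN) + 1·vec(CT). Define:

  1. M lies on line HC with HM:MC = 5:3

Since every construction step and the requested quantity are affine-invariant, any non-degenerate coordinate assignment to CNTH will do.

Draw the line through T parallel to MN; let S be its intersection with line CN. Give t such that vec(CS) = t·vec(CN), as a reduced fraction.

Choose coordinates C = (0, 0), N = (1, 0), T = (0, 1), H = (5, 1).
1. M lies on line HC with HM:MC = 5:3 ⇒ M = (15/8, 3/8)
through T parallel to MN: direction (-7/8, -3/8); meets CN at S = (-7/3, 0)
S = C + t·(N−C) with t = -7/3

t = -7/3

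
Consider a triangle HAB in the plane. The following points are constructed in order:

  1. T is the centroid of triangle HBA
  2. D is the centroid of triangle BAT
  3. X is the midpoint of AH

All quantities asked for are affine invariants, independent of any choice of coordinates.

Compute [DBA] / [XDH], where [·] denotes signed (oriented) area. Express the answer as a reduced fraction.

Set H = (0, 0), A = (1, 0), B = (0, 1); any affine frame gives the same invariant.
1. T is the centroid of triangle HBA ⇒ T = (1/3, 1/3)
2. D is the centroid of triangle BAT ⇒ D = (4/9, 4/9)
3. X is the midpoint of AH ⇒ X = (1/2, 0)
2·[DBA] = -1/9, 2·[XDH] = 2/9
[DBA]:[XDH] = -1/9:2/9 = -1/2

[DBA]:[XDH] = -1/2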